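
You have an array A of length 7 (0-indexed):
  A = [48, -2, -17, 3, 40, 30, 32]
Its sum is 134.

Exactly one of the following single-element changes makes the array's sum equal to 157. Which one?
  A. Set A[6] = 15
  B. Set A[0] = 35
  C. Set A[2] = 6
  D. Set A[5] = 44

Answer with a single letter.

Answer: C

Derivation:
Option A: A[6] 32->15, delta=-17, new_sum=134+(-17)=117
Option B: A[0] 48->35, delta=-13, new_sum=134+(-13)=121
Option C: A[2] -17->6, delta=23, new_sum=134+(23)=157 <-- matches target
Option D: A[5] 30->44, delta=14, new_sum=134+(14)=148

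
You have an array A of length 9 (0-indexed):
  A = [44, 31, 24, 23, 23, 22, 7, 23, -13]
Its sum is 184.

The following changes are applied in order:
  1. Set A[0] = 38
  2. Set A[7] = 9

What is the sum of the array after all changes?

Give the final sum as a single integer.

Initial sum: 184
Change 1: A[0] 44 -> 38, delta = -6, sum = 178
Change 2: A[7] 23 -> 9, delta = -14, sum = 164

Answer: 164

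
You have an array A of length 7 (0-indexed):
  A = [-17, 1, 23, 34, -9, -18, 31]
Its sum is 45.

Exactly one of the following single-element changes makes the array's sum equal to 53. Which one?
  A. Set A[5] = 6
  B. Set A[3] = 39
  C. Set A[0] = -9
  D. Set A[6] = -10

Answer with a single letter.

Answer: C

Derivation:
Option A: A[5] -18->6, delta=24, new_sum=45+(24)=69
Option B: A[3] 34->39, delta=5, new_sum=45+(5)=50
Option C: A[0] -17->-9, delta=8, new_sum=45+(8)=53 <-- matches target
Option D: A[6] 31->-10, delta=-41, new_sum=45+(-41)=4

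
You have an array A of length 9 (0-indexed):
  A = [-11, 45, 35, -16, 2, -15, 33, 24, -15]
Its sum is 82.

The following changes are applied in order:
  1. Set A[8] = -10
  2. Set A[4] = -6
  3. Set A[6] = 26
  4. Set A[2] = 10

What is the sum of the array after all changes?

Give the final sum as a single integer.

Initial sum: 82
Change 1: A[8] -15 -> -10, delta = 5, sum = 87
Change 2: A[4] 2 -> -6, delta = -8, sum = 79
Change 3: A[6] 33 -> 26, delta = -7, sum = 72
Change 4: A[2] 35 -> 10, delta = -25, sum = 47

Answer: 47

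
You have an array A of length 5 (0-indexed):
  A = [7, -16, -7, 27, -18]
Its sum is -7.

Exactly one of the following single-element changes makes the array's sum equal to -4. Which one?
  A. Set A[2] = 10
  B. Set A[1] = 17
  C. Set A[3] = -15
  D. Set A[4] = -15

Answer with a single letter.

Answer: D

Derivation:
Option A: A[2] -7->10, delta=17, new_sum=-7+(17)=10
Option B: A[1] -16->17, delta=33, new_sum=-7+(33)=26
Option C: A[3] 27->-15, delta=-42, new_sum=-7+(-42)=-49
Option D: A[4] -18->-15, delta=3, new_sum=-7+(3)=-4 <-- matches target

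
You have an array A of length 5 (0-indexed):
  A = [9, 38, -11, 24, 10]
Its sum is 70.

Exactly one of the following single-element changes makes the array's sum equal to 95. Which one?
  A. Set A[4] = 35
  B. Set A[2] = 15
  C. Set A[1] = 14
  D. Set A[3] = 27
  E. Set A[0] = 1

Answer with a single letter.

Answer: A

Derivation:
Option A: A[4] 10->35, delta=25, new_sum=70+(25)=95 <-- matches target
Option B: A[2] -11->15, delta=26, new_sum=70+(26)=96
Option C: A[1] 38->14, delta=-24, new_sum=70+(-24)=46
Option D: A[3] 24->27, delta=3, new_sum=70+(3)=73
Option E: A[0] 9->1, delta=-8, new_sum=70+(-8)=62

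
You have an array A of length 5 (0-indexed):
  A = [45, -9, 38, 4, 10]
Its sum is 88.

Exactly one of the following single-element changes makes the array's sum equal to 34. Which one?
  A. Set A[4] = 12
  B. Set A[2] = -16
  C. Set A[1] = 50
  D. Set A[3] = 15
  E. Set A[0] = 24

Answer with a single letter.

Answer: B

Derivation:
Option A: A[4] 10->12, delta=2, new_sum=88+(2)=90
Option B: A[2] 38->-16, delta=-54, new_sum=88+(-54)=34 <-- matches target
Option C: A[1] -9->50, delta=59, new_sum=88+(59)=147
Option D: A[3] 4->15, delta=11, new_sum=88+(11)=99
Option E: A[0] 45->24, delta=-21, new_sum=88+(-21)=67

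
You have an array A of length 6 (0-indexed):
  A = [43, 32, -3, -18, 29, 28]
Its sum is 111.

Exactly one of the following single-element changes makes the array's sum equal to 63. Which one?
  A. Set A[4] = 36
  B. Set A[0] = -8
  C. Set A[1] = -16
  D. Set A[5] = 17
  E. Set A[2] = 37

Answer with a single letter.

Answer: C

Derivation:
Option A: A[4] 29->36, delta=7, new_sum=111+(7)=118
Option B: A[0] 43->-8, delta=-51, new_sum=111+(-51)=60
Option C: A[1] 32->-16, delta=-48, new_sum=111+(-48)=63 <-- matches target
Option D: A[5] 28->17, delta=-11, new_sum=111+(-11)=100
Option E: A[2] -3->37, delta=40, new_sum=111+(40)=151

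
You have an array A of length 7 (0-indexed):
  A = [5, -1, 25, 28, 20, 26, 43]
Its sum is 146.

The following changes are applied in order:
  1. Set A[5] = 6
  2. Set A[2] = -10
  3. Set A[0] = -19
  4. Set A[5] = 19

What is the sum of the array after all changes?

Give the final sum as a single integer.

Initial sum: 146
Change 1: A[5] 26 -> 6, delta = -20, sum = 126
Change 2: A[2] 25 -> -10, delta = -35, sum = 91
Change 3: A[0] 5 -> -19, delta = -24, sum = 67
Change 4: A[5] 6 -> 19, delta = 13, sum = 80

Answer: 80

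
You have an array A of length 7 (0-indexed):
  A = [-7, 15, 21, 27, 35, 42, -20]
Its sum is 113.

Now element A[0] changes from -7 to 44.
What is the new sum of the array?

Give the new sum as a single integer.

Old value at index 0: -7
New value at index 0: 44
Delta = 44 - -7 = 51
New sum = old_sum + delta = 113 + (51) = 164

Answer: 164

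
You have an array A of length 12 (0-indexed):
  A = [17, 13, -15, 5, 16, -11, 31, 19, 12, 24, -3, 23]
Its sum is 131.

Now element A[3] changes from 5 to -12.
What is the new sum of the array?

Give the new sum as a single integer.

Old value at index 3: 5
New value at index 3: -12
Delta = -12 - 5 = -17
New sum = old_sum + delta = 131 + (-17) = 114

Answer: 114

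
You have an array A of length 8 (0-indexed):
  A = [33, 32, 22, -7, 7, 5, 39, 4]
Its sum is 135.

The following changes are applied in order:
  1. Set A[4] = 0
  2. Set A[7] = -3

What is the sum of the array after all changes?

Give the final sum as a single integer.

Initial sum: 135
Change 1: A[4] 7 -> 0, delta = -7, sum = 128
Change 2: A[7] 4 -> -3, delta = -7, sum = 121

Answer: 121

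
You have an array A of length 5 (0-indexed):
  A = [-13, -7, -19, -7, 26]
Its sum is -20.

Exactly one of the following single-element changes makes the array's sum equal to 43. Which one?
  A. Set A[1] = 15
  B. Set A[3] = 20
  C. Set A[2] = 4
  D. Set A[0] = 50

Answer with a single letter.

Option A: A[1] -7->15, delta=22, new_sum=-20+(22)=2
Option B: A[3] -7->20, delta=27, new_sum=-20+(27)=7
Option C: A[2] -19->4, delta=23, new_sum=-20+(23)=3
Option D: A[0] -13->50, delta=63, new_sum=-20+(63)=43 <-- matches target

Answer: D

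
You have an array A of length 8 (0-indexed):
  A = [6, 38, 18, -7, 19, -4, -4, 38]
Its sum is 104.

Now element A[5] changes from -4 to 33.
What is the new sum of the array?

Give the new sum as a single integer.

Answer: 141

Derivation:
Old value at index 5: -4
New value at index 5: 33
Delta = 33 - -4 = 37
New sum = old_sum + delta = 104 + (37) = 141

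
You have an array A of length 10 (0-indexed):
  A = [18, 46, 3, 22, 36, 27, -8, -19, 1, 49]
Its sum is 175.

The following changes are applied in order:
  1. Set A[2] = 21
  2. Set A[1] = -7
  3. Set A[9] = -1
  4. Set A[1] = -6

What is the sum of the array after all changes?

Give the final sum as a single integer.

Answer: 91

Derivation:
Initial sum: 175
Change 1: A[2] 3 -> 21, delta = 18, sum = 193
Change 2: A[1] 46 -> -7, delta = -53, sum = 140
Change 3: A[9] 49 -> -1, delta = -50, sum = 90
Change 4: A[1] -7 -> -6, delta = 1, sum = 91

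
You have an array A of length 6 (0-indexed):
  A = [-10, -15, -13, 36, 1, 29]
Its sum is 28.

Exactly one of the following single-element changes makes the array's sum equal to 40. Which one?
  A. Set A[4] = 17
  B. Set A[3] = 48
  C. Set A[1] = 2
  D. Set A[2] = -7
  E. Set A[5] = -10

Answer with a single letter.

Option A: A[4] 1->17, delta=16, new_sum=28+(16)=44
Option B: A[3] 36->48, delta=12, new_sum=28+(12)=40 <-- matches target
Option C: A[1] -15->2, delta=17, new_sum=28+(17)=45
Option D: A[2] -13->-7, delta=6, new_sum=28+(6)=34
Option E: A[5] 29->-10, delta=-39, new_sum=28+(-39)=-11

Answer: B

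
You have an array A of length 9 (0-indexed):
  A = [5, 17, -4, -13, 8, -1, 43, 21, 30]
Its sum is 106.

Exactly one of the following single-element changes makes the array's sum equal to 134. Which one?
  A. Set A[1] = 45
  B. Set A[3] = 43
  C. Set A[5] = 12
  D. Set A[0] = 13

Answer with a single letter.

Option A: A[1] 17->45, delta=28, new_sum=106+(28)=134 <-- matches target
Option B: A[3] -13->43, delta=56, new_sum=106+(56)=162
Option C: A[5] -1->12, delta=13, new_sum=106+(13)=119
Option D: A[0] 5->13, delta=8, new_sum=106+(8)=114

Answer: A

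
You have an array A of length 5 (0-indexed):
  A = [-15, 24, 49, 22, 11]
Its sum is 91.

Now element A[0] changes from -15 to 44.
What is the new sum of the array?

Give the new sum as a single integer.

Answer: 150

Derivation:
Old value at index 0: -15
New value at index 0: 44
Delta = 44 - -15 = 59
New sum = old_sum + delta = 91 + (59) = 150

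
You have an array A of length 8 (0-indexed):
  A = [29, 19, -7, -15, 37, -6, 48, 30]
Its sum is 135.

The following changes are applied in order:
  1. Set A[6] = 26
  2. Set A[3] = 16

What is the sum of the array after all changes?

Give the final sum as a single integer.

Initial sum: 135
Change 1: A[6] 48 -> 26, delta = -22, sum = 113
Change 2: A[3] -15 -> 16, delta = 31, sum = 144

Answer: 144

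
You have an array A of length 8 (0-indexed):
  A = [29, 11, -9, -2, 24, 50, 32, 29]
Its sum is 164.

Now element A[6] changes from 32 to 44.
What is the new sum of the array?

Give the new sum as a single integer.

Old value at index 6: 32
New value at index 6: 44
Delta = 44 - 32 = 12
New sum = old_sum + delta = 164 + (12) = 176

Answer: 176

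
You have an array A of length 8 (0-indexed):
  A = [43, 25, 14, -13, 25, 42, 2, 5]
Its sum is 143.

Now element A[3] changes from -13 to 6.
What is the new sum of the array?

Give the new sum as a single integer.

Answer: 162

Derivation:
Old value at index 3: -13
New value at index 3: 6
Delta = 6 - -13 = 19
New sum = old_sum + delta = 143 + (19) = 162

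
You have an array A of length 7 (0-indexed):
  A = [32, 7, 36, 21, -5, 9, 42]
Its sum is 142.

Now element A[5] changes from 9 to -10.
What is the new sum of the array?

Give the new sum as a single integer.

Answer: 123

Derivation:
Old value at index 5: 9
New value at index 5: -10
Delta = -10 - 9 = -19
New sum = old_sum + delta = 142 + (-19) = 123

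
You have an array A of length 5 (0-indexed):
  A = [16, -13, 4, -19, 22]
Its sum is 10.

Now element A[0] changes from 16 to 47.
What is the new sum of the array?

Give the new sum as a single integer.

Answer: 41

Derivation:
Old value at index 0: 16
New value at index 0: 47
Delta = 47 - 16 = 31
New sum = old_sum + delta = 10 + (31) = 41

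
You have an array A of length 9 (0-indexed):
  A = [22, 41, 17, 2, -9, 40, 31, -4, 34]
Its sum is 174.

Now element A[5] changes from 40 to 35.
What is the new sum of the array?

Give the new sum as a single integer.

Answer: 169

Derivation:
Old value at index 5: 40
New value at index 5: 35
Delta = 35 - 40 = -5
New sum = old_sum + delta = 174 + (-5) = 169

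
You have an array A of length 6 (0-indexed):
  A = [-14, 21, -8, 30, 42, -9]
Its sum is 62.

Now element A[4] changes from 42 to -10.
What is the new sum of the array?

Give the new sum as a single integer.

Old value at index 4: 42
New value at index 4: -10
Delta = -10 - 42 = -52
New sum = old_sum + delta = 62 + (-52) = 10

Answer: 10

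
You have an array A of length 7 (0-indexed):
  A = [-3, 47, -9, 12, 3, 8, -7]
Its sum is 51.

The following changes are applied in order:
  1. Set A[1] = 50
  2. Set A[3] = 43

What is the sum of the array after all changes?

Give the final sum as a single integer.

Initial sum: 51
Change 1: A[1] 47 -> 50, delta = 3, sum = 54
Change 2: A[3] 12 -> 43, delta = 31, sum = 85

Answer: 85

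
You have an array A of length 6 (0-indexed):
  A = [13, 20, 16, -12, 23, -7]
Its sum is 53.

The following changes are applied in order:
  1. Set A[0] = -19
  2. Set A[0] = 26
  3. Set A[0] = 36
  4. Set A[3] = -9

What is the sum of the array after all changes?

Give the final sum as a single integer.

Initial sum: 53
Change 1: A[0] 13 -> -19, delta = -32, sum = 21
Change 2: A[0] -19 -> 26, delta = 45, sum = 66
Change 3: A[0] 26 -> 36, delta = 10, sum = 76
Change 4: A[3] -12 -> -9, delta = 3, sum = 79

Answer: 79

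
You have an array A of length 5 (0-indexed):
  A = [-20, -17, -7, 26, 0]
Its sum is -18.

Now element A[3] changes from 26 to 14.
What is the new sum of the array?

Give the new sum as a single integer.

Answer: -30

Derivation:
Old value at index 3: 26
New value at index 3: 14
Delta = 14 - 26 = -12
New sum = old_sum + delta = -18 + (-12) = -30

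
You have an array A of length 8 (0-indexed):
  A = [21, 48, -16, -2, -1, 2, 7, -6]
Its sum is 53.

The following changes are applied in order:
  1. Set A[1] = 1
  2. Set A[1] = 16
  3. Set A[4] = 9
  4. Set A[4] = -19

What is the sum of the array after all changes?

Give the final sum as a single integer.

Answer: 3

Derivation:
Initial sum: 53
Change 1: A[1] 48 -> 1, delta = -47, sum = 6
Change 2: A[1] 1 -> 16, delta = 15, sum = 21
Change 3: A[4] -1 -> 9, delta = 10, sum = 31
Change 4: A[4] 9 -> -19, delta = -28, sum = 3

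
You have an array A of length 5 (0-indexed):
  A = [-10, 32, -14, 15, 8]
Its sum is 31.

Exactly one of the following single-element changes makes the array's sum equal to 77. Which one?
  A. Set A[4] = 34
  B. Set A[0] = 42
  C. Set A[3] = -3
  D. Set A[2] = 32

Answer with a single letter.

Answer: D

Derivation:
Option A: A[4] 8->34, delta=26, new_sum=31+(26)=57
Option B: A[0] -10->42, delta=52, new_sum=31+(52)=83
Option C: A[3] 15->-3, delta=-18, new_sum=31+(-18)=13
Option D: A[2] -14->32, delta=46, new_sum=31+(46)=77 <-- matches target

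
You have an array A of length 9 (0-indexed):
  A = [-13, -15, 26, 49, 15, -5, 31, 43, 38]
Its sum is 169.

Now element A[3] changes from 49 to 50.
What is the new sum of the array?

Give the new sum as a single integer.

Old value at index 3: 49
New value at index 3: 50
Delta = 50 - 49 = 1
New sum = old_sum + delta = 169 + (1) = 170

Answer: 170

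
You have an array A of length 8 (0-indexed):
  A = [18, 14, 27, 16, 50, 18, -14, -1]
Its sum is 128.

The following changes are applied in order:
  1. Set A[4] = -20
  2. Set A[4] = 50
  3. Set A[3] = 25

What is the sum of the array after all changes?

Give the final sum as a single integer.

Answer: 137

Derivation:
Initial sum: 128
Change 1: A[4] 50 -> -20, delta = -70, sum = 58
Change 2: A[4] -20 -> 50, delta = 70, sum = 128
Change 3: A[3] 16 -> 25, delta = 9, sum = 137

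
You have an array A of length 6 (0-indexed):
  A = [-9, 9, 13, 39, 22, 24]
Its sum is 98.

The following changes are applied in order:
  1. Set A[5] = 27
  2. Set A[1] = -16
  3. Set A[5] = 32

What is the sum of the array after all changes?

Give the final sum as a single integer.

Answer: 81

Derivation:
Initial sum: 98
Change 1: A[5] 24 -> 27, delta = 3, sum = 101
Change 2: A[1] 9 -> -16, delta = -25, sum = 76
Change 3: A[5] 27 -> 32, delta = 5, sum = 81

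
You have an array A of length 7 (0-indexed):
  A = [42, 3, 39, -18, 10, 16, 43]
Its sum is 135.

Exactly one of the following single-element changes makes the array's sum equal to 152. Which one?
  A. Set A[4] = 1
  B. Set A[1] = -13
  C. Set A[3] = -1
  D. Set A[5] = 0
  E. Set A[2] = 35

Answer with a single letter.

Answer: C

Derivation:
Option A: A[4] 10->1, delta=-9, new_sum=135+(-9)=126
Option B: A[1] 3->-13, delta=-16, new_sum=135+(-16)=119
Option C: A[3] -18->-1, delta=17, new_sum=135+(17)=152 <-- matches target
Option D: A[5] 16->0, delta=-16, new_sum=135+(-16)=119
Option E: A[2] 39->35, delta=-4, new_sum=135+(-4)=131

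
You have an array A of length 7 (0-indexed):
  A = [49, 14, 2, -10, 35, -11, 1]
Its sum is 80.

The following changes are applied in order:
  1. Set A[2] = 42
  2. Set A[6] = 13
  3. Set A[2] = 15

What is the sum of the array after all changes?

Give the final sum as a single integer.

Initial sum: 80
Change 1: A[2] 2 -> 42, delta = 40, sum = 120
Change 2: A[6] 1 -> 13, delta = 12, sum = 132
Change 3: A[2] 42 -> 15, delta = -27, sum = 105

Answer: 105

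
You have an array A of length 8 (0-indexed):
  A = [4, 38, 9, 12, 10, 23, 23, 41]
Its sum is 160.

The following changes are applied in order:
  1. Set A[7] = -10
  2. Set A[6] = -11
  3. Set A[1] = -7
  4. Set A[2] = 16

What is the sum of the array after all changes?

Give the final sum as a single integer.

Answer: 37

Derivation:
Initial sum: 160
Change 1: A[7] 41 -> -10, delta = -51, sum = 109
Change 2: A[6] 23 -> -11, delta = -34, sum = 75
Change 3: A[1] 38 -> -7, delta = -45, sum = 30
Change 4: A[2] 9 -> 16, delta = 7, sum = 37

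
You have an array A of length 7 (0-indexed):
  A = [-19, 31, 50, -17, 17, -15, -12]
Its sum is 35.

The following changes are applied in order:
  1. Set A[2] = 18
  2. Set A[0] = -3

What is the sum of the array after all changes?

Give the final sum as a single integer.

Initial sum: 35
Change 1: A[2] 50 -> 18, delta = -32, sum = 3
Change 2: A[0] -19 -> -3, delta = 16, sum = 19

Answer: 19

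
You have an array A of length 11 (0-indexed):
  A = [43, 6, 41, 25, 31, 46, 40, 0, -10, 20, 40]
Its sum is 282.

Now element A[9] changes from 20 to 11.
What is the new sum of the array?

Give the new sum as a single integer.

Old value at index 9: 20
New value at index 9: 11
Delta = 11 - 20 = -9
New sum = old_sum + delta = 282 + (-9) = 273

Answer: 273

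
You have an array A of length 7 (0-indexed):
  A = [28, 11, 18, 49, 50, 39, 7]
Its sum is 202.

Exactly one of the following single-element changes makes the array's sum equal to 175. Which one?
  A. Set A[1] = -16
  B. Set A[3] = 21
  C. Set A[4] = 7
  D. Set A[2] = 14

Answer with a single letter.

Answer: A

Derivation:
Option A: A[1] 11->-16, delta=-27, new_sum=202+(-27)=175 <-- matches target
Option B: A[3] 49->21, delta=-28, new_sum=202+(-28)=174
Option C: A[4] 50->7, delta=-43, new_sum=202+(-43)=159
Option D: A[2] 18->14, delta=-4, new_sum=202+(-4)=198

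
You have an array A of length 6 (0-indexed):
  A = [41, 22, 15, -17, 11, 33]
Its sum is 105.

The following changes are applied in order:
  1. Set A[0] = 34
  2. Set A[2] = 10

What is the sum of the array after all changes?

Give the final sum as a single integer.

Initial sum: 105
Change 1: A[0] 41 -> 34, delta = -7, sum = 98
Change 2: A[2] 15 -> 10, delta = -5, sum = 93

Answer: 93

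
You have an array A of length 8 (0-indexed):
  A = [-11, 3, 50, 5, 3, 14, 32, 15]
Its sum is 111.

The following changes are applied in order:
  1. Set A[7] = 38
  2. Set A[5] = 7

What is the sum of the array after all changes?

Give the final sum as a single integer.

Answer: 127

Derivation:
Initial sum: 111
Change 1: A[7] 15 -> 38, delta = 23, sum = 134
Change 2: A[5] 14 -> 7, delta = -7, sum = 127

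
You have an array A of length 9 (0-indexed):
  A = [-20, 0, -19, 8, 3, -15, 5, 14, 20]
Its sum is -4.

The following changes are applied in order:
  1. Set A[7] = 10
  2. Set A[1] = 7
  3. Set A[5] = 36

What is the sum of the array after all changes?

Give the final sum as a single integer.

Initial sum: -4
Change 1: A[7] 14 -> 10, delta = -4, sum = -8
Change 2: A[1] 0 -> 7, delta = 7, sum = -1
Change 3: A[5] -15 -> 36, delta = 51, sum = 50

Answer: 50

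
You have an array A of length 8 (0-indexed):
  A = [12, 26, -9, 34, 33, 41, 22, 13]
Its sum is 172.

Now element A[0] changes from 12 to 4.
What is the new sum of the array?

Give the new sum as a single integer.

Old value at index 0: 12
New value at index 0: 4
Delta = 4 - 12 = -8
New sum = old_sum + delta = 172 + (-8) = 164

Answer: 164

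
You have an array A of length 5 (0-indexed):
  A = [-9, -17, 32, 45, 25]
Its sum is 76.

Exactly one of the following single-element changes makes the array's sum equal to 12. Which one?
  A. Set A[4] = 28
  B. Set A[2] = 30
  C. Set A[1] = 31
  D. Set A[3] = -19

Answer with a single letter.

Option A: A[4] 25->28, delta=3, new_sum=76+(3)=79
Option B: A[2] 32->30, delta=-2, new_sum=76+(-2)=74
Option C: A[1] -17->31, delta=48, new_sum=76+(48)=124
Option D: A[3] 45->-19, delta=-64, new_sum=76+(-64)=12 <-- matches target

Answer: D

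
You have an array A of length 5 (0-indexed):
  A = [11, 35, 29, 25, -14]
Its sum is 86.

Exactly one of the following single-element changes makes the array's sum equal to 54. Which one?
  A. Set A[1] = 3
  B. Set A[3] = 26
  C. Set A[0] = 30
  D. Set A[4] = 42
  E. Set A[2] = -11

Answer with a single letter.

Option A: A[1] 35->3, delta=-32, new_sum=86+(-32)=54 <-- matches target
Option B: A[3] 25->26, delta=1, new_sum=86+(1)=87
Option C: A[0] 11->30, delta=19, new_sum=86+(19)=105
Option D: A[4] -14->42, delta=56, new_sum=86+(56)=142
Option E: A[2] 29->-11, delta=-40, new_sum=86+(-40)=46

Answer: A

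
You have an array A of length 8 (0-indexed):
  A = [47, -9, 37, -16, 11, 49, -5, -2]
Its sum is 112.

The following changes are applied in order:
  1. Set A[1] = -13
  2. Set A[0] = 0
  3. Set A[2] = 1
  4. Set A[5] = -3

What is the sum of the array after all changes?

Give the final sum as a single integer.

Initial sum: 112
Change 1: A[1] -9 -> -13, delta = -4, sum = 108
Change 2: A[0] 47 -> 0, delta = -47, sum = 61
Change 3: A[2] 37 -> 1, delta = -36, sum = 25
Change 4: A[5] 49 -> -3, delta = -52, sum = -27

Answer: -27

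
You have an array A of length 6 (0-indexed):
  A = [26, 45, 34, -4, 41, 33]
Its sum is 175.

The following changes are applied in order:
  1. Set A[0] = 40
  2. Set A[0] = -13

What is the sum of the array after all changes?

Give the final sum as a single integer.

Initial sum: 175
Change 1: A[0] 26 -> 40, delta = 14, sum = 189
Change 2: A[0] 40 -> -13, delta = -53, sum = 136

Answer: 136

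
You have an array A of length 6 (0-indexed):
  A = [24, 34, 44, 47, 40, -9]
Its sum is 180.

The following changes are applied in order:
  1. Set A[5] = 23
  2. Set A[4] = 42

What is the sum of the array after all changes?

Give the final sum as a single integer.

Initial sum: 180
Change 1: A[5] -9 -> 23, delta = 32, sum = 212
Change 2: A[4] 40 -> 42, delta = 2, sum = 214

Answer: 214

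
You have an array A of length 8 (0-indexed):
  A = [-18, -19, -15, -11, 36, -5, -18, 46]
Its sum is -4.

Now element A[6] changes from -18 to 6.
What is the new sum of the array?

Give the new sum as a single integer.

Answer: 20

Derivation:
Old value at index 6: -18
New value at index 6: 6
Delta = 6 - -18 = 24
New sum = old_sum + delta = -4 + (24) = 20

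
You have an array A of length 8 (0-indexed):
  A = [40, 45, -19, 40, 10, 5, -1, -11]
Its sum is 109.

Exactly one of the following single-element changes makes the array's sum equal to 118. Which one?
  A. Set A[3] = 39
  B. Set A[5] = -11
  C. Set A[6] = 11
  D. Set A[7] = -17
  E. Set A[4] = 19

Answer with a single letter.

Answer: E

Derivation:
Option A: A[3] 40->39, delta=-1, new_sum=109+(-1)=108
Option B: A[5] 5->-11, delta=-16, new_sum=109+(-16)=93
Option C: A[6] -1->11, delta=12, new_sum=109+(12)=121
Option D: A[7] -11->-17, delta=-6, new_sum=109+(-6)=103
Option E: A[4] 10->19, delta=9, new_sum=109+(9)=118 <-- matches target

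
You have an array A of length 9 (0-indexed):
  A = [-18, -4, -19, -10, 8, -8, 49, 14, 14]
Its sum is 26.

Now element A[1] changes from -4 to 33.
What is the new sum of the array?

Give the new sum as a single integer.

Answer: 63

Derivation:
Old value at index 1: -4
New value at index 1: 33
Delta = 33 - -4 = 37
New sum = old_sum + delta = 26 + (37) = 63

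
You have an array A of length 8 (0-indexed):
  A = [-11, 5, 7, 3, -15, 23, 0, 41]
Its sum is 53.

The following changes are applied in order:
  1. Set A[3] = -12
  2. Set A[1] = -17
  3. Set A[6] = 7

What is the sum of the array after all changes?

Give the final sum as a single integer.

Answer: 23

Derivation:
Initial sum: 53
Change 1: A[3] 3 -> -12, delta = -15, sum = 38
Change 2: A[1] 5 -> -17, delta = -22, sum = 16
Change 3: A[6] 0 -> 7, delta = 7, sum = 23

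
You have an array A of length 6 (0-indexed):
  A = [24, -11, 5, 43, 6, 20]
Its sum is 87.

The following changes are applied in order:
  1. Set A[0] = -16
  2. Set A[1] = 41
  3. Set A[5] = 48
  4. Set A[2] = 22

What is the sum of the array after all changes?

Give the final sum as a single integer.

Answer: 144

Derivation:
Initial sum: 87
Change 1: A[0] 24 -> -16, delta = -40, sum = 47
Change 2: A[1] -11 -> 41, delta = 52, sum = 99
Change 3: A[5] 20 -> 48, delta = 28, sum = 127
Change 4: A[2] 5 -> 22, delta = 17, sum = 144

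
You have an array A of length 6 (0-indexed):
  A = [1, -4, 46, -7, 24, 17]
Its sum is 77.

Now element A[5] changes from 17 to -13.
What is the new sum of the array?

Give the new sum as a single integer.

Old value at index 5: 17
New value at index 5: -13
Delta = -13 - 17 = -30
New sum = old_sum + delta = 77 + (-30) = 47

Answer: 47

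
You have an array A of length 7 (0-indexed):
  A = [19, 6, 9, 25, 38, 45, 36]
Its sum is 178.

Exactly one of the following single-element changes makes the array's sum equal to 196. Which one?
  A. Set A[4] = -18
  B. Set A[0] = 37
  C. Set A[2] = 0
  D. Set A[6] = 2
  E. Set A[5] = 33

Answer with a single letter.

Option A: A[4] 38->-18, delta=-56, new_sum=178+(-56)=122
Option B: A[0] 19->37, delta=18, new_sum=178+(18)=196 <-- matches target
Option C: A[2] 9->0, delta=-9, new_sum=178+(-9)=169
Option D: A[6] 36->2, delta=-34, new_sum=178+(-34)=144
Option E: A[5] 45->33, delta=-12, new_sum=178+(-12)=166

Answer: B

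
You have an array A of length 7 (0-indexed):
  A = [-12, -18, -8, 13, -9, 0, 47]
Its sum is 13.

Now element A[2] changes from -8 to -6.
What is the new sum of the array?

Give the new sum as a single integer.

Old value at index 2: -8
New value at index 2: -6
Delta = -6 - -8 = 2
New sum = old_sum + delta = 13 + (2) = 15

Answer: 15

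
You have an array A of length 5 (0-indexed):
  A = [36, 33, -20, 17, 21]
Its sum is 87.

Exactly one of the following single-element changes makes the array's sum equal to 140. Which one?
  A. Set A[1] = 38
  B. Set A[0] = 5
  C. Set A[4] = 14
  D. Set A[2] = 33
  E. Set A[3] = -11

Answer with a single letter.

Option A: A[1] 33->38, delta=5, new_sum=87+(5)=92
Option B: A[0] 36->5, delta=-31, new_sum=87+(-31)=56
Option C: A[4] 21->14, delta=-7, new_sum=87+(-7)=80
Option D: A[2] -20->33, delta=53, new_sum=87+(53)=140 <-- matches target
Option E: A[3] 17->-11, delta=-28, new_sum=87+(-28)=59

Answer: D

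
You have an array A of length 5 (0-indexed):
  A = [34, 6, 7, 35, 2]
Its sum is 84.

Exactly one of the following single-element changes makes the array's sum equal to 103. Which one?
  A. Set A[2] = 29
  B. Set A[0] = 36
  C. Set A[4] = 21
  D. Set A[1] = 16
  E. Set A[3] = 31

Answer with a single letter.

Option A: A[2] 7->29, delta=22, new_sum=84+(22)=106
Option B: A[0] 34->36, delta=2, new_sum=84+(2)=86
Option C: A[4] 2->21, delta=19, new_sum=84+(19)=103 <-- matches target
Option D: A[1] 6->16, delta=10, new_sum=84+(10)=94
Option E: A[3] 35->31, delta=-4, new_sum=84+(-4)=80

Answer: C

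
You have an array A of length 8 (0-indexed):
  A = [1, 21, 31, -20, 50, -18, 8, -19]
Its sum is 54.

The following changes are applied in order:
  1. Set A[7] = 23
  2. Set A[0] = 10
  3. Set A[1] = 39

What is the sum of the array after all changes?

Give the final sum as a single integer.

Answer: 123

Derivation:
Initial sum: 54
Change 1: A[7] -19 -> 23, delta = 42, sum = 96
Change 2: A[0] 1 -> 10, delta = 9, sum = 105
Change 3: A[1] 21 -> 39, delta = 18, sum = 123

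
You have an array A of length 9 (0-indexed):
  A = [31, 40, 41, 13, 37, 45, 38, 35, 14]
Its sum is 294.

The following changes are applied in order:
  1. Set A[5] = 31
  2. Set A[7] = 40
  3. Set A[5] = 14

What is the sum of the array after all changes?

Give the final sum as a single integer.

Initial sum: 294
Change 1: A[5] 45 -> 31, delta = -14, sum = 280
Change 2: A[7] 35 -> 40, delta = 5, sum = 285
Change 3: A[5] 31 -> 14, delta = -17, sum = 268

Answer: 268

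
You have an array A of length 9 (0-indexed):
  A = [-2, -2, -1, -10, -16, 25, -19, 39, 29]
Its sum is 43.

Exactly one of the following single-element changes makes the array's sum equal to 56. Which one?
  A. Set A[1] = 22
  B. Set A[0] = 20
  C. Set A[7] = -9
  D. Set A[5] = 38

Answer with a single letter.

Answer: D

Derivation:
Option A: A[1] -2->22, delta=24, new_sum=43+(24)=67
Option B: A[0] -2->20, delta=22, new_sum=43+(22)=65
Option C: A[7] 39->-9, delta=-48, new_sum=43+(-48)=-5
Option D: A[5] 25->38, delta=13, new_sum=43+(13)=56 <-- matches target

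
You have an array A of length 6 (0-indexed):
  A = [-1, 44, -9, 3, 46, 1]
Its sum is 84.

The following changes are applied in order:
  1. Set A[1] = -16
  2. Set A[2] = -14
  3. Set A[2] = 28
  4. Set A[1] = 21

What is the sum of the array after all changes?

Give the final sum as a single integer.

Initial sum: 84
Change 1: A[1] 44 -> -16, delta = -60, sum = 24
Change 2: A[2] -9 -> -14, delta = -5, sum = 19
Change 3: A[2] -14 -> 28, delta = 42, sum = 61
Change 4: A[1] -16 -> 21, delta = 37, sum = 98

Answer: 98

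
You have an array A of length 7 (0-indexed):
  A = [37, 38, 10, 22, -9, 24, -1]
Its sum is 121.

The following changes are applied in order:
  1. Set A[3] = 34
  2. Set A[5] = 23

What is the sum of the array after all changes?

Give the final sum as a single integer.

Answer: 132

Derivation:
Initial sum: 121
Change 1: A[3] 22 -> 34, delta = 12, sum = 133
Change 2: A[5] 24 -> 23, delta = -1, sum = 132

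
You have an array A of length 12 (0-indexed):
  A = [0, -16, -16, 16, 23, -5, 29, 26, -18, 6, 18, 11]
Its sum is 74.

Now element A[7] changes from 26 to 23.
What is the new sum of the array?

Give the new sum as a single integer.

Answer: 71

Derivation:
Old value at index 7: 26
New value at index 7: 23
Delta = 23 - 26 = -3
New sum = old_sum + delta = 74 + (-3) = 71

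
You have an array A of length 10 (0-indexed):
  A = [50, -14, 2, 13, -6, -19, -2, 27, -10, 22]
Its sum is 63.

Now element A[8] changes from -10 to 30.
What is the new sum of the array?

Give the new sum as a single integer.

Answer: 103

Derivation:
Old value at index 8: -10
New value at index 8: 30
Delta = 30 - -10 = 40
New sum = old_sum + delta = 63 + (40) = 103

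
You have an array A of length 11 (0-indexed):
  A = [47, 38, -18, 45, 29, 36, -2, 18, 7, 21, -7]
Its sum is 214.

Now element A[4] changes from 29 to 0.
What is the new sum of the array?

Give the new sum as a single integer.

Old value at index 4: 29
New value at index 4: 0
Delta = 0 - 29 = -29
New sum = old_sum + delta = 214 + (-29) = 185

Answer: 185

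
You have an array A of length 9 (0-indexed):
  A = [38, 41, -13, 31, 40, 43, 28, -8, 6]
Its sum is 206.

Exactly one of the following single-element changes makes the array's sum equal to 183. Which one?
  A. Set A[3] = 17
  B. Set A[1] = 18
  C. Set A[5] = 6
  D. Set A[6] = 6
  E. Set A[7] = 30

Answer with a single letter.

Answer: B

Derivation:
Option A: A[3] 31->17, delta=-14, new_sum=206+(-14)=192
Option B: A[1] 41->18, delta=-23, new_sum=206+(-23)=183 <-- matches target
Option C: A[5] 43->6, delta=-37, new_sum=206+(-37)=169
Option D: A[6] 28->6, delta=-22, new_sum=206+(-22)=184
Option E: A[7] -8->30, delta=38, new_sum=206+(38)=244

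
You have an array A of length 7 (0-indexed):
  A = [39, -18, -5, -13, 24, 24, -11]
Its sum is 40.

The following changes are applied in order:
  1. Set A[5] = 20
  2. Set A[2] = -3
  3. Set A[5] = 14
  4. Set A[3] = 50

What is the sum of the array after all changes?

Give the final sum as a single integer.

Initial sum: 40
Change 1: A[5] 24 -> 20, delta = -4, sum = 36
Change 2: A[2] -5 -> -3, delta = 2, sum = 38
Change 3: A[5] 20 -> 14, delta = -6, sum = 32
Change 4: A[3] -13 -> 50, delta = 63, sum = 95

Answer: 95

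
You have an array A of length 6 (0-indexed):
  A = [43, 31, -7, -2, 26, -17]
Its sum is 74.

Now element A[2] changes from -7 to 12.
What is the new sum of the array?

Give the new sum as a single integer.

Old value at index 2: -7
New value at index 2: 12
Delta = 12 - -7 = 19
New sum = old_sum + delta = 74 + (19) = 93

Answer: 93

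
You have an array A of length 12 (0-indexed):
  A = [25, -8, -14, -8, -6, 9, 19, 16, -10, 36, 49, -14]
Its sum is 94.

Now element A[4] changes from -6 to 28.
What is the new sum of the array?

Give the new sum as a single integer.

Old value at index 4: -6
New value at index 4: 28
Delta = 28 - -6 = 34
New sum = old_sum + delta = 94 + (34) = 128

Answer: 128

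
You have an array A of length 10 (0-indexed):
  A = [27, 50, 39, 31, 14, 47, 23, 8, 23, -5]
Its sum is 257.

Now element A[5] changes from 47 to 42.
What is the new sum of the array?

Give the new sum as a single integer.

Answer: 252

Derivation:
Old value at index 5: 47
New value at index 5: 42
Delta = 42 - 47 = -5
New sum = old_sum + delta = 257 + (-5) = 252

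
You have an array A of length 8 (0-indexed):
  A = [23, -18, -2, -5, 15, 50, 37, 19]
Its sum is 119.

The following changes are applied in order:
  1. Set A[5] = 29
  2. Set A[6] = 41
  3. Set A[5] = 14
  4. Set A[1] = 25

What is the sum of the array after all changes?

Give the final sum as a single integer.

Answer: 130

Derivation:
Initial sum: 119
Change 1: A[5] 50 -> 29, delta = -21, sum = 98
Change 2: A[6] 37 -> 41, delta = 4, sum = 102
Change 3: A[5] 29 -> 14, delta = -15, sum = 87
Change 4: A[1] -18 -> 25, delta = 43, sum = 130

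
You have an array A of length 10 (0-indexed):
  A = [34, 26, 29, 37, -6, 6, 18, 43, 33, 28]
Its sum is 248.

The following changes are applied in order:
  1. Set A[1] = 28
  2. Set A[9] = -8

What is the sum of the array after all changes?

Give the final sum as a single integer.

Initial sum: 248
Change 1: A[1] 26 -> 28, delta = 2, sum = 250
Change 2: A[9] 28 -> -8, delta = -36, sum = 214

Answer: 214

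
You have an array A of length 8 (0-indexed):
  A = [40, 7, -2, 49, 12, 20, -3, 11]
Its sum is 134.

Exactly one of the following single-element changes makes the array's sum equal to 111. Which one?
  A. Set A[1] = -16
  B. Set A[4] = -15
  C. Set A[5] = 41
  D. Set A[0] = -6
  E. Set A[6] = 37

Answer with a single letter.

Answer: A

Derivation:
Option A: A[1] 7->-16, delta=-23, new_sum=134+(-23)=111 <-- matches target
Option B: A[4] 12->-15, delta=-27, new_sum=134+(-27)=107
Option C: A[5] 20->41, delta=21, new_sum=134+(21)=155
Option D: A[0] 40->-6, delta=-46, new_sum=134+(-46)=88
Option E: A[6] -3->37, delta=40, new_sum=134+(40)=174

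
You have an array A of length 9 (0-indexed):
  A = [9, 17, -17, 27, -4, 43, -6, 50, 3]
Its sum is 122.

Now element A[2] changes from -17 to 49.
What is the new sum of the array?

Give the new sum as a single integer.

Answer: 188

Derivation:
Old value at index 2: -17
New value at index 2: 49
Delta = 49 - -17 = 66
New sum = old_sum + delta = 122 + (66) = 188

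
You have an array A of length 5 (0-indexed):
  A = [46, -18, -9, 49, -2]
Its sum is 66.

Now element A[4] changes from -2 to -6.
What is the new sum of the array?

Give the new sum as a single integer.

Answer: 62

Derivation:
Old value at index 4: -2
New value at index 4: -6
Delta = -6 - -2 = -4
New sum = old_sum + delta = 66 + (-4) = 62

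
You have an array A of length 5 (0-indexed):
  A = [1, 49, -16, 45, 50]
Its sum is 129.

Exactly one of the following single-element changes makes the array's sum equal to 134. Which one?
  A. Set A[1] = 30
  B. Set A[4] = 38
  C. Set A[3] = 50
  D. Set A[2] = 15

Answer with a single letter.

Answer: C

Derivation:
Option A: A[1] 49->30, delta=-19, new_sum=129+(-19)=110
Option B: A[4] 50->38, delta=-12, new_sum=129+(-12)=117
Option C: A[3] 45->50, delta=5, new_sum=129+(5)=134 <-- matches target
Option D: A[2] -16->15, delta=31, new_sum=129+(31)=160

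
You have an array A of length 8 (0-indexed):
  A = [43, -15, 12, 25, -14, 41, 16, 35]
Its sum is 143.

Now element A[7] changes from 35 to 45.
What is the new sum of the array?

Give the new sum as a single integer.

Old value at index 7: 35
New value at index 7: 45
Delta = 45 - 35 = 10
New sum = old_sum + delta = 143 + (10) = 153

Answer: 153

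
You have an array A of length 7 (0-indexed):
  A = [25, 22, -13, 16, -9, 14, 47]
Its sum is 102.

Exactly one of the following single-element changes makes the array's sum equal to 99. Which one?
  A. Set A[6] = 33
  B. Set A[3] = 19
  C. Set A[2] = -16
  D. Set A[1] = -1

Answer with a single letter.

Answer: C

Derivation:
Option A: A[6] 47->33, delta=-14, new_sum=102+(-14)=88
Option B: A[3] 16->19, delta=3, new_sum=102+(3)=105
Option C: A[2] -13->-16, delta=-3, new_sum=102+(-3)=99 <-- matches target
Option D: A[1] 22->-1, delta=-23, new_sum=102+(-23)=79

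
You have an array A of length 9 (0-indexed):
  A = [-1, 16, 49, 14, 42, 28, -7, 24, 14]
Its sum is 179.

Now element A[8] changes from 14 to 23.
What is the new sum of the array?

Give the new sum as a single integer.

Old value at index 8: 14
New value at index 8: 23
Delta = 23 - 14 = 9
New sum = old_sum + delta = 179 + (9) = 188

Answer: 188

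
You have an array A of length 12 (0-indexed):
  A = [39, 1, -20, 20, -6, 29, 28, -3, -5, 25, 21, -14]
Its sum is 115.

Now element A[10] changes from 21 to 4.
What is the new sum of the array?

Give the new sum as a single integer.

Answer: 98

Derivation:
Old value at index 10: 21
New value at index 10: 4
Delta = 4 - 21 = -17
New sum = old_sum + delta = 115 + (-17) = 98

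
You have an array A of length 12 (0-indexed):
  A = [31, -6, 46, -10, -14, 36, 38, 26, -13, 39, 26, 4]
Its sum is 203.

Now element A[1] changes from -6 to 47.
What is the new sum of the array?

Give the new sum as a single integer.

Answer: 256

Derivation:
Old value at index 1: -6
New value at index 1: 47
Delta = 47 - -6 = 53
New sum = old_sum + delta = 203 + (53) = 256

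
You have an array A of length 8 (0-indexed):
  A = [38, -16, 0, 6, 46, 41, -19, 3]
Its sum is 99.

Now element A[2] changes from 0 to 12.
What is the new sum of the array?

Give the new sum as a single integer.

Answer: 111

Derivation:
Old value at index 2: 0
New value at index 2: 12
Delta = 12 - 0 = 12
New sum = old_sum + delta = 99 + (12) = 111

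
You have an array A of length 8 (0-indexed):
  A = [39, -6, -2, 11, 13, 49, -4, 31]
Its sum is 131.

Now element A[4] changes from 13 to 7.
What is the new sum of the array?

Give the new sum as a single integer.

Old value at index 4: 13
New value at index 4: 7
Delta = 7 - 13 = -6
New sum = old_sum + delta = 131 + (-6) = 125

Answer: 125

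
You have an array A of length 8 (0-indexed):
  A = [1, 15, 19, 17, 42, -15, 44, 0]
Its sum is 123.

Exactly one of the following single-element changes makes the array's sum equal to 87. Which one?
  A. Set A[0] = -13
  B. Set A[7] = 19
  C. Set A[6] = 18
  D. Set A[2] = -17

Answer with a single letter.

Answer: D

Derivation:
Option A: A[0] 1->-13, delta=-14, new_sum=123+(-14)=109
Option B: A[7] 0->19, delta=19, new_sum=123+(19)=142
Option C: A[6] 44->18, delta=-26, new_sum=123+(-26)=97
Option D: A[2] 19->-17, delta=-36, new_sum=123+(-36)=87 <-- matches target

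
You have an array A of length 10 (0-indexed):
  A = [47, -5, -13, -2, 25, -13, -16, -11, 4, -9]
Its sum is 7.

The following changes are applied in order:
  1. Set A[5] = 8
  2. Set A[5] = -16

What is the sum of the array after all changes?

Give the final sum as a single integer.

Answer: 4

Derivation:
Initial sum: 7
Change 1: A[5] -13 -> 8, delta = 21, sum = 28
Change 2: A[5] 8 -> -16, delta = -24, sum = 4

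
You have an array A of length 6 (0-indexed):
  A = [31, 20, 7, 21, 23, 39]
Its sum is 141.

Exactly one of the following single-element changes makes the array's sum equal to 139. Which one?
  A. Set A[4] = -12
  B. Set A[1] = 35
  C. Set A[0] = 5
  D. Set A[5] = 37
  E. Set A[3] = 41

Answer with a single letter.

Option A: A[4] 23->-12, delta=-35, new_sum=141+(-35)=106
Option B: A[1] 20->35, delta=15, new_sum=141+(15)=156
Option C: A[0] 31->5, delta=-26, new_sum=141+(-26)=115
Option D: A[5] 39->37, delta=-2, new_sum=141+(-2)=139 <-- matches target
Option E: A[3] 21->41, delta=20, new_sum=141+(20)=161

Answer: D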